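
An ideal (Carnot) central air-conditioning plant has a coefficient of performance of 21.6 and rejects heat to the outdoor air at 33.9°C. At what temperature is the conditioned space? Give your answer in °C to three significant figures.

For a Carnot refrigerator COP_R = T_C/(T_H − T_C), so T_C = COP·T_H/(1 + COP).
With T_H = 307.05 K, T_C = 21.6 × 307.05/22.60 = 293.46 K.
Converting, 293.46 K = 20.31°C.

20.3 °C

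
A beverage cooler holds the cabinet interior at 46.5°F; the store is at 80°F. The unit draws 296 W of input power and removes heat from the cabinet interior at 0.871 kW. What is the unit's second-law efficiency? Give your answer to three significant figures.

0.195

Converting, Q̇_C = 0.8710 kW = 871.0 W, so COP_actual = Q̇_C/Ẇ = 871.0/296.0 = 2.943.
In absolute terms T_C = 281.21 K and T_H = 299.82 K, so ΔT = 18.61 K.
COP_Carnot = T_C/ΔT = 281.21/18.61 = 15.11.
η_II = COP_actual/COP_Carnot = 2.943/15.11 = 0.1947.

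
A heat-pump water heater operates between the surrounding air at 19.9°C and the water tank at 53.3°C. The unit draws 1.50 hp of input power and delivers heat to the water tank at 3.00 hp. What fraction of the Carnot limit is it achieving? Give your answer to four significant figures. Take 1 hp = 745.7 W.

COP_actual = Q̇_H/Ẇ = 3.000/1.500 = 2.000.
In absolute terms T_C = 293.05 K and T_H = 326.45 K, so ΔT = 33.40 K.
COP_Carnot = T_H/ΔT = 326.45/33.40 = 9.774.
η_II = COP_actual/COP_Carnot = 2.000/9.774 = 0.2046.

0.2046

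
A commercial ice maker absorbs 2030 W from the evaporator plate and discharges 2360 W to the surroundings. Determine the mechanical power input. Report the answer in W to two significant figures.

330 W

For a cyclic device the first law requires Q̇_H = Q̇_C + Ẇ.
Ẇ = Q̇_H − Q̇_C = 330.0 W.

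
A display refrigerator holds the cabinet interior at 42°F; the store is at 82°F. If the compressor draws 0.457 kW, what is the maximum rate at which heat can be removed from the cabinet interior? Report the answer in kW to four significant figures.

5.732 kW

In absolute terms T_C = 278.71 K and T_H = 300.93 K, so ΔT = 22.22 K.
COP_Carnot = T_C/ΔT = 278.71/22.22 = 12.54.
Q̇_max = COP_Carnot × Ẇ = 12.54 × 0.4570 kW = 5.732 kW.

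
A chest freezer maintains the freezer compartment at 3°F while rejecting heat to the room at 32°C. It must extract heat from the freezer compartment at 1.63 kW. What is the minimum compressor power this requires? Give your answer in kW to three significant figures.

0.305 kW

In absolute terms T_C = 257.04 K and T_H = 305.15 K, so ΔT = 48.11 K.
COP_Carnot = T_C/ΔT = 257.04/48.11 = 5.343.
Ẇ_min = Q̇/COP_Carnot = 1.630/5.343 = 0.3051 kW.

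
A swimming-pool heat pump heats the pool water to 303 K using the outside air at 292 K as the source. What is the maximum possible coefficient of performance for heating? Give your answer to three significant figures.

The reservoir spacing is ΔT = 303 − 292 = 11.00 K.
For a reversible cycle, COP_Carnot = T_H/ΔT = 303.00/11.00 = 27.55.

27.5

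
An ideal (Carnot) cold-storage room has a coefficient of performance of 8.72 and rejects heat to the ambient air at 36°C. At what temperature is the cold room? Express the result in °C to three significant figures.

4.19 °C

For a Carnot refrigerator COP_R = T_C/(T_H − T_C), so T_C = COP·T_H/(1 + COP).
With T_H = 309.15 K, T_C = 8.72 × 309.15/9.720 = 277.34 K.
Converting, 277.34 K = 4.19°C.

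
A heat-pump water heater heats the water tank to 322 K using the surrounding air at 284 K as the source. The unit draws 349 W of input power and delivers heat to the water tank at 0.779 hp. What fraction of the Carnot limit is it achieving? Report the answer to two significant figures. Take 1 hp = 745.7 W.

Converting, Q̇_H = 0.7790 hp = 580.9 W, so COP_actual = Q̇_H/Ẇ = 580.9/349.0 = 1.664.
The reservoir spacing is ΔT = 322 − 284 = 38.00 K.
COP_Carnot = T_H/ΔT = 322.00/38.00 = 8.474.
η_II = COP_actual/COP_Carnot = 1.664/8.474 = 0.1964.

0.20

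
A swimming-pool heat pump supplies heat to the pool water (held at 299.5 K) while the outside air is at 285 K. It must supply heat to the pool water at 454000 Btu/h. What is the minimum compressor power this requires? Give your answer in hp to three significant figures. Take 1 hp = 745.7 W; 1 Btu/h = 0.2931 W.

The reservoir spacing is ΔT = 299.5 − 285 = 14.50 K.
COP_Carnot = T_H/ΔT = 299.50/14.50 = 20.66.
Ẇ_min = Q̇/COP_Carnot = 454000/20.66 = 21980 Btu/h = 8.639 hp.

8.64 hp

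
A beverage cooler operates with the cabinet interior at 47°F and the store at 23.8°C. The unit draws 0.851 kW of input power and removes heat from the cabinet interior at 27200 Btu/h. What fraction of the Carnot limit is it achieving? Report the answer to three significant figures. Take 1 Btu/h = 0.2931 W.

0.515

Converting, Q̇_C = 27200 Btu/h = 7.972 kW, so COP_actual = Q̇_C/Ẇ = 7.972/0.8510 = 9.368.
In absolute terms T_C = 281.48 K and T_H = 296.95 K, so ΔT = 15.47 K.
COP_Carnot = T_C/ΔT = 281.48/15.47 = 18.20.
η_II = COP_actual/COP_Carnot = 9.368/18.20 = 0.5148.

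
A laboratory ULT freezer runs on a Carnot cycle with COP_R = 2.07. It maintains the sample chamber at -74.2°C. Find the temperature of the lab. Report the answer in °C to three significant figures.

21.9 °C

COP_R = T_C/(T_H − T_C) gives T_H − T_C = T_C/COP.
With T_C = 198.95 K, T_H = 198.95 × (1 + 1/2.07) = 295.06 K.
Converting, 295.06 K = 21.91°C.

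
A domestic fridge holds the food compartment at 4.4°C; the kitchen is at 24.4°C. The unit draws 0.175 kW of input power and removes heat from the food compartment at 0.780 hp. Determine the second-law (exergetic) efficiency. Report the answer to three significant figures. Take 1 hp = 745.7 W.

0.240

Converting, Q̇_C = 0.7800 hp = 0.5816 kW, so COP_actual = Q̇_C/Ẇ = 0.5816/0.1750 = 3.324.
In absolute terms T_C = 277.55 K and T_H = 297.55 K, so ΔT = 20.00 K.
COP_Carnot = T_C/ΔT = 277.55/20.00 = 13.88.
η_II = COP_actual/COP_Carnot = 3.324/13.88 = 0.2395.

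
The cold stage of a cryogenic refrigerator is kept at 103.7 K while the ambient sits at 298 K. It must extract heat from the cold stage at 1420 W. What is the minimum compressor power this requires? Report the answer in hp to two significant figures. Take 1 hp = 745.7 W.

The reservoir spacing is ΔT = 298 − 103.7 = 194.3 K.
COP_Carnot = T_C/ΔT = 103.70/194.3 = 0.5337.
Ẇ_min = Q̇/COP_Carnot = 1420/0.5337 = 2661 W = 3.568 hp.

3.6 hp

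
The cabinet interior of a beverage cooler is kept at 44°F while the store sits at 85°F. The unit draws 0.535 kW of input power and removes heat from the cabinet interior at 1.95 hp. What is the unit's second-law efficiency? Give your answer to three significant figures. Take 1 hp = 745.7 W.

Converting, Q̇_C = 1.950 hp = 1.454 kW, so COP_actual = Q̇_C/Ẇ = 1.454/0.5350 = 2.718.
In absolute terms T_C = 279.82 K and T_H = 302.59 K, so ΔT = 22.78 K.
COP_Carnot = T_C/ΔT = 279.82/22.78 = 12.28.
η_II = COP_actual/COP_Carnot = 2.718/12.28 = 0.2212.

0.221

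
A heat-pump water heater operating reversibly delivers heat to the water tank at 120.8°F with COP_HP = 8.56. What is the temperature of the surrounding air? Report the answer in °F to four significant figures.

52.99 °F

COP_HP = T_H/(T_H − T_C) gives T_H − T_C = T_H/COP.
With T_H = 322.48 K, T_C = 322.48 × (1 − 1/8.56) = 284.81 K.
Converting, 284.81 K = 52.99°F.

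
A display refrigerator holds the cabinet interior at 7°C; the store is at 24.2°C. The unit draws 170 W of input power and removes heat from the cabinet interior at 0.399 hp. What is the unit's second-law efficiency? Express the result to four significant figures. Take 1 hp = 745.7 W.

Converting, Q̇_C = 0.3990 hp = 297.5 W, so COP_actual = Q̇_C/Ẇ = 297.5/170.0 = 1.750.
In absolute terms T_C = 280.15 K and T_H = 297.35 K, so ΔT = 17.20 K.
COP_Carnot = T_C/ΔT = 280.15/17.20 = 16.29.
η_II = COP_actual/COP_Carnot = 1.750/16.29 = 0.1075.

0.1075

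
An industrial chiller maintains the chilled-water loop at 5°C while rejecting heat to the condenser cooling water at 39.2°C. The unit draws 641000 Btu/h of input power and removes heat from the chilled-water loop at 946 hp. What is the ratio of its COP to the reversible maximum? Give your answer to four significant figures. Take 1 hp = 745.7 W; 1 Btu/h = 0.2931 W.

0.4617

Converting, Q̇_C = 946.0 hp = 2407000 Btu/h, so COP_actual = Q̇_C/Ẇ = 2407000/641000 = 3.755.
In absolute terms T_C = 278.15 K and T_H = 312.35 K, so ΔT = 34.20 K.
COP_Carnot = T_C/ΔT = 278.15/34.20 = 8.133.
η_II = COP_actual/COP_Carnot = 3.755/8.133 = 0.4617.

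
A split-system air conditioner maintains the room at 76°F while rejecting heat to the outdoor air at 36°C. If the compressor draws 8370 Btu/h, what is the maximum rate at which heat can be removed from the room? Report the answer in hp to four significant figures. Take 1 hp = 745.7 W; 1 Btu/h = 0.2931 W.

84.72 hp

In absolute terms T_C = 297.59 K and T_H = 309.15 K, so ΔT = 11.56 K.
COP_Carnot = T_C/ΔT = 297.59/11.56 = 25.75.
Q̇_max = COP_Carnot × Ẇ = 25.75 × 8370 Btu/h = 215600 Btu/h = 84.72 hp.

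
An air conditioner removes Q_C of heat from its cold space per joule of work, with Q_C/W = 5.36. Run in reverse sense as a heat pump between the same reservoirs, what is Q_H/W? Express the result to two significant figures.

The first law on one cycle gives Q_H = Q_C + W, so Q_H/W = Q_C/W + 1.
COP_HP = COP_R + 1 = 5.36 + 1 = 6.36.

6.4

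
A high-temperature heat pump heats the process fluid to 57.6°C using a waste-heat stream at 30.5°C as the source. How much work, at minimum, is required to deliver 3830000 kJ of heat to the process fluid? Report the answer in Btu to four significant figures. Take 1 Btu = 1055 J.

In absolute terms T_C = 303.65 K and T_H = 330.75 K, so ΔT = 27.10 K.
The reversible limit is COP_HP = T_H/ΔT = 12.20, so W_min = Q_H/COP = Q_H·ΔT/T_H.
W_min = 3830000 × 27.10/330.75 = 313800 kJ = 297500 Btu.

297500 Btu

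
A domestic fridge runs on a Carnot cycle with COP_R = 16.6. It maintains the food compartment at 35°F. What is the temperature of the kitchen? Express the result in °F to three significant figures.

COP_R = T_C/(T_H − T_C) gives T_H − T_C = T_C/COP.
With T_C = 274.82 K, T_H = 274.82 × (1 + 1/16.6) = 291.37 K.
Converting, 291.37 K = 64.80°F.

64.8 °F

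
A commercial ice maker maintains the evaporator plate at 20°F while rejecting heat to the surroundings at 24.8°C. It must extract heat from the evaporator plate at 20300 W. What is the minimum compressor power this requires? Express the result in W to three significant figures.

In absolute terms T_C = 266.48 K and T_H = 297.95 K, so ΔT = 31.47 K.
COP_Carnot = T_C/ΔT = 266.48/31.47 = 8.469.
Ẇ_min = Q̇/COP_Carnot = 20300/8.469 = 2397 W.

2400 W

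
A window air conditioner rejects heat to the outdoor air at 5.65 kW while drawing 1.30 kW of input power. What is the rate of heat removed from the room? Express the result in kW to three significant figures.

4.35 kW

For a cyclic device the first law requires Q̇_H = Q̇_C + Ẇ.
Q̇_C = Q̇_H − Ẇ = 4.350 kW.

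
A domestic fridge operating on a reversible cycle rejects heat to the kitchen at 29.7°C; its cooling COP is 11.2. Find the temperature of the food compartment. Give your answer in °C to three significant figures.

4.88 °C

For a Carnot refrigerator COP_R = T_C/(T_H − T_C), so T_C = COP·T_H/(1 + COP).
With T_H = 302.85 K, T_C = 11.2 × 302.85/12.20 = 278.03 K.
Converting, 278.03 K = 4.88°C.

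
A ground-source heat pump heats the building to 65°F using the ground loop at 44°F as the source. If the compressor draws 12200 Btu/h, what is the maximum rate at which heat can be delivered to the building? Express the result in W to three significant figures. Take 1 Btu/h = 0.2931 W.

In absolute terms T_C = 279.82 K and T_H = 291.48 K, so ΔT = 11.67 K.
COP_Carnot = T_H/ΔT = 291.48/11.67 = 24.98.
Q̇_max = COP_Carnot × Ẇ = 24.98 × 12200 Btu/h = 304800 Btu/h = 89340 W.

89300 W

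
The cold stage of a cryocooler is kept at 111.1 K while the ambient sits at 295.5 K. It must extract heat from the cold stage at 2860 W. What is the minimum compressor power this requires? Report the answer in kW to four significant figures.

4.747 kW

The reservoir spacing is ΔT = 295.5 − 111.1 = 184.4 K.
COP_Carnot = T_C/ΔT = 111.10/184.4 = 0.6025.
Ẇ_min = Q̇/COP_Carnot = 2860/0.6025 = 4747 W = 4.747 kW.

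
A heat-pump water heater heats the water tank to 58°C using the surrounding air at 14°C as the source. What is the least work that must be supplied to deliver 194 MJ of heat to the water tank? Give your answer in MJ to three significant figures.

25.8 MJ

In absolute terms T_C = 287.15 K and T_H = 331.15 K, so ΔT = 44.00 K.
The reversible limit is COP_HP = T_H/ΔT = 7.526, so W_min = Q_H/COP = Q_H·ΔT/T_H.
W_min = 194.0 × 44.00/331.15 = 25.78 MJ.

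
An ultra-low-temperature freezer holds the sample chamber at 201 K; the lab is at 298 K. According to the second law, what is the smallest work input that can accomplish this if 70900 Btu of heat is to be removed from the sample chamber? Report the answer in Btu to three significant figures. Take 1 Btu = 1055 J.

34200 Btu

The reservoir spacing is ΔT = 298 − 201 = 97.00 K.
The reversible limit is COP_R = T_C/ΔT = 2.072, so W_min = Q_C/COP = Q_C·ΔT/T_C.
W_min = 70900 × 97.00/201.00 = 34220 Btu.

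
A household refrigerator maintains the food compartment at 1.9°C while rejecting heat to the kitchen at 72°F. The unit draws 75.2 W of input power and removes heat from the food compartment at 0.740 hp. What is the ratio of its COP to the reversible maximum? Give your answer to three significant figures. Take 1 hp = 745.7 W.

Converting, Q̇_C = 0.7400 hp = 551.8 W, so COP_actual = Q̇_C/Ẇ = 551.8/75.20 = 7.338.
In absolute terms T_C = 275.05 K and T_H = 295.37 K, so ΔT = 20.32 K.
COP_Carnot = T_C/ΔT = 275.05/20.32 = 13.53.
η_II = COP_actual/COP_Carnot = 7.338/13.53 = 0.5422.

0.542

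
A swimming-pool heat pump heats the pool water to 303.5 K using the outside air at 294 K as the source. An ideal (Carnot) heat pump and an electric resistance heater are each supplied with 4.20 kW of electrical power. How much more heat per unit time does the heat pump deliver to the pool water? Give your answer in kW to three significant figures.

The reservoir spacing is ΔT = 303.5 − 294 = 9.500 K.
COP_Carnot = T_H/ΔT = 303.50/9.500 = 31.95.
The heat pump delivers Q̇_H = COP × Ẇ = 134.2 kW; the resistance heater delivers Ẇ = 4.200 kW.
Extra = (COP − 1)·Ẇ = 130.0 kW.

130 kW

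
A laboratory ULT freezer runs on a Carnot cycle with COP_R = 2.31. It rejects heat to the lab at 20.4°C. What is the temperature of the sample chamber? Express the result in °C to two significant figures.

-68 °C

For a Carnot refrigerator COP_R = T_C/(T_H − T_C), so T_C = COP·T_H/(1 + COP).
With T_H = 293.55 K, T_C = 2.31 × 293.55/3.310 = 204.86 K.
Converting, 204.86 K = -68.29°C.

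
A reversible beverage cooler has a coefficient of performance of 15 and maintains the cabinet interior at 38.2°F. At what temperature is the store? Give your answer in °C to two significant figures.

22 °C

COP_R = T_C/(T_H − T_C) gives T_H − T_C = T_C/COP.
With T_C = 276.59 K, T_H = 276.59 × (1 + 1/15) = 295.03 K.
Converting, 295.03 K = 21.88°C.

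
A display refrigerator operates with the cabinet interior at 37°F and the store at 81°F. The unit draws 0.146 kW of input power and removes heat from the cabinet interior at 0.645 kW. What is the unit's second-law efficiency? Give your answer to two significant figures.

COP_actual = Q̇_C/Ẇ = 0.6450/0.1460 = 4.418.
In absolute terms T_C = 275.93 K and T_H = 300.37 K, so ΔT = 24.44 K.
COP_Carnot = T_C/ΔT = 275.93/24.44 = 11.29.
η_II = COP_actual/COP_Carnot = 4.418/11.29 = 0.3914.

0.39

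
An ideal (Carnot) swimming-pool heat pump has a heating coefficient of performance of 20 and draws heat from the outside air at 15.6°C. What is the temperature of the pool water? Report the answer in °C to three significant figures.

COP_HP = T_H/(T_H − T_C) rearranges to T_H = COP·T_C/(COP − 1).
With T_C = 288.75 K, T_H = 20 × 288.75/19.00 = 303.95 K.
Converting, 303.95 K = 30.80°C.

30.8 °C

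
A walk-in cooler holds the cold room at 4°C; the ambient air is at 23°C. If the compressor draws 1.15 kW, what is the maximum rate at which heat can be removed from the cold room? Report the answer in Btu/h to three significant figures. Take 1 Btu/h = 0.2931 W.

57200 Btu/h

In absolute terms T_C = 277.15 K and T_H = 296.15 K, so ΔT = 19.00 K.
COP_Carnot = T_C/ΔT = 277.15/19.00 = 14.59.
Q̇_max = COP_Carnot × Ẇ = 14.59 × 1.150 kW = 16.77 kW = 57230 Btu/h.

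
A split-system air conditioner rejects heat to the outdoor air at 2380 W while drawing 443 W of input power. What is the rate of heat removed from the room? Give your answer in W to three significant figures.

For a cyclic device the first law requires Q̇_H = Q̇_C + Ẇ.
Q̇_C = Q̇_H − Ẇ = 1937 W.

1940 W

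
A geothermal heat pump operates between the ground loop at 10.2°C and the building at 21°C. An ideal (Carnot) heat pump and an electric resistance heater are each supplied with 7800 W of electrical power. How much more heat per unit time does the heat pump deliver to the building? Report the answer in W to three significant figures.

In absolute terms T_C = 283.35 K and T_H = 294.15 K, so ΔT = 10.80 K.
COP_Carnot = T_H/ΔT = 294.15/10.80 = 27.24.
The heat pump delivers Q̇_H = COP × Ẇ = 212400 W; the resistance heater delivers Ẇ = 7800 W.
Extra = (COP − 1)·Ẇ = 204600 W.

205000 W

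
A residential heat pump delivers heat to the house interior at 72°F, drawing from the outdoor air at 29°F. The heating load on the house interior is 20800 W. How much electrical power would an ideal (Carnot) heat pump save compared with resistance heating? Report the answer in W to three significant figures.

In absolute terms T_C = 271.48 K and T_H = 295.37 K, so ΔT = 23.89 K.
COP_Carnot = T_H/ΔT = 295.37/23.89 = 12.36.
Resistance heating needs Ẇ_res = Q̇_H = 20800 W; the reversible heat pump needs only Ẇ_hp = Q̇_H/COP = 1682 W.
Saving = 20800 − 1682 = 19120 W.

19100 W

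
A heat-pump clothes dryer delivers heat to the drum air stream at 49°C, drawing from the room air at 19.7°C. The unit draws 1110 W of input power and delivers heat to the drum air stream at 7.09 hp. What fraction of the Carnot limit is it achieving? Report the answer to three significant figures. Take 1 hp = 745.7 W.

Converting, Q̇_H = 7.090 hp = 5287 W, so COP_actual = Q̇_H/Ẇ = 5287/1110 = 4.763.
In absolute terms T_C = 292.85 K and T_H = 322.15 K, so ΔT = 29.30 K.
COP_Carnot = T_H/ΔT = 322.15/29.30 = 10.99.
η_II = COP_actual/COP_Carnot = 4.763/10.99 = 0.4332.

0.433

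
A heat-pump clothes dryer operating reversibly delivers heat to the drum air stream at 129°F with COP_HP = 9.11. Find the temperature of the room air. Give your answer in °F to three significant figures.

COP_HP = T_H/(T_H − T_C) gives T_H − T_C = T_H/COP.
With T_H = 327.04 K, T_C = 327.04 × (1 − 1/9.11) = 291.14 K.
Converting, 291.14 K = 64.38°F.

64.4 °F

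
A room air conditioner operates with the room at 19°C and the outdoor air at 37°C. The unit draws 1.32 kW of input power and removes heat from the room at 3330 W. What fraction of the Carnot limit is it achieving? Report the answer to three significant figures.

0.155

Converting, Q̇_C = 3330 W = 3.330 kW, so COP_actual = Q̇_C/Ẇ = 3.330/1.320 = 2.523.
In absolute terms T_C = 292.15 K and T_H = 310.15 K, so ΔT = 18.00 K.
COP_Carnot = T_C/ΔT = 292.15/18.00 = 16.23.
η_II = COP_actual/COP_Carnot = 2.523/16.23 = 0.1554.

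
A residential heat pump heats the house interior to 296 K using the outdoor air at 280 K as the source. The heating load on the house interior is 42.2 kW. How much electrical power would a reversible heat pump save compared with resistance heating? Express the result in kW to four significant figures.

39.92 kW

The reservoir spacing is ΔT = 296 − 280 = 16.00 K.
COP_Carnot = T_H/ΔT = 296.00/16.00 = 18.50.
Resistance heating needs Ẇ_res = Q̇_H = 42.20 kW; the reversible heat pump needs only Ẇ_hp = Q̇_H/COP = 2.281 kW.
Saving = 42.20 − 2.281 = 39.92 kW.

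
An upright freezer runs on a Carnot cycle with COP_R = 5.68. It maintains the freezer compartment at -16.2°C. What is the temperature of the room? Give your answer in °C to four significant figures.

COP_R = T_C/(T_H − T_C) gives T_H − T_C = T_C/COP.
With T_C = 256.95 K, T_H = 256.95 × (1 + 1/5.68) = 302.19 K.
Converting, 302.19 K = 29.04°C.

29.04 °C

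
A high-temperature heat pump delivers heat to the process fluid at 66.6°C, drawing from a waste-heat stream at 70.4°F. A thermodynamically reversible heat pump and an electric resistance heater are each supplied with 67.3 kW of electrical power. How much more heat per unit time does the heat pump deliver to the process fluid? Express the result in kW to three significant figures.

In absolute terms T_C = 294.48 K and T_H = 339.75 K, so ΔT = 45.27 K.
COP_Carnot = T_H/ΔT = 339.75/45.27 = 7.506.
The heat pump delivers Q̇_H = COP × Ẇ = 505.1 kW; the resistance heater delivers Ẇ = 67.30 kW.
Extra = (COP − 1)·Ẇ = 437.8 kW.

438 kW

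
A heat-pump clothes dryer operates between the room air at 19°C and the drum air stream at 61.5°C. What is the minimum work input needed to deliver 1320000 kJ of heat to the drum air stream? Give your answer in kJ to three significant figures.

In absolute terms T_C = 292.15 K and T_H = 334.65 K, so ΔT = 42.50 K.
The reversible limit is COP_HP = T_H/ΔT = 7.874, so W_min = Q_H/COP = Q_H·ΔT/T_H.
W_min = 1320000 × 42.50/334.65 = 167600 kJ.

168000 kJ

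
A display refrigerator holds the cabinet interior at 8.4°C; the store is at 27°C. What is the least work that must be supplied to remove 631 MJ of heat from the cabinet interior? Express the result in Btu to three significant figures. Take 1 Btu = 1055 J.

39500 Btu

In absolute terms T_C = 281.55 K and T_H = 300.15 K, so ΔT = 18.60 K.
The reversible limit is COP_R = T_C/ΔT = 15.14, so W_min = Q_C/COP = Q_C·ΔT/T_C.
W_min = 631.0 × 18.60/281.55 = 41.69 MJ = 39510 Btu.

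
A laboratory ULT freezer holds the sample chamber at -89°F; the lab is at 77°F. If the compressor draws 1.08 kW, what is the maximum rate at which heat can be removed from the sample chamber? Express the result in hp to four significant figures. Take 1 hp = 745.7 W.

3.234 hp

In absolute terms T_C = 205.93 K and T_H = 298.15 K, so ΔT = 92.22 K.
COP_Carnot = T_C/ΔT = 205.93/92.22 = 2.233.
Q̇_max = COP_Carnot × Ẇ = 2.233 × 1.080 kW = 2.412 kW = 3.234 hp.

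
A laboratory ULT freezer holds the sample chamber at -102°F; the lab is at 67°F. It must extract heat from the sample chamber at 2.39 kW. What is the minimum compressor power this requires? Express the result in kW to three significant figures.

In absolute terms T_C = 198.71 K and T_H = 292.59 K, so ΔT = 93.89 K.
COP_Carnot = T_C/ΔT = 198.71/93.89 = 2.116.
Ẇ_min = Q̇/COP_Carnot = 2.390/2.116 = 1.129 kW.

1.13 kW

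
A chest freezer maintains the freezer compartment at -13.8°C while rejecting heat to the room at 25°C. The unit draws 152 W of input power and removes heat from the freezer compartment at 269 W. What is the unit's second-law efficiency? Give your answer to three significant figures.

COP_actual = Q̇_C/Ẇ = 269.0/152.0 = 1.770.
In absolute terms T_C = 259.35 K and T_H = 298.15 K, so ΔT = 38.80 K.
COP_Carnot = T_C/ΔT = 259.35/38.80 = 6.684.
η_II = COP_actual/COP_Carnot = 1.770/6.684 = 0.2648.

0.265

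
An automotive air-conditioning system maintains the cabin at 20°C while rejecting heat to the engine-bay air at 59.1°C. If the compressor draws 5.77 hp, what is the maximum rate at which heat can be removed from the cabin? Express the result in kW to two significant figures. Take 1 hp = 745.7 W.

In absolute terms T_C = 293.15 K and T_H = 332.25 K, so ΔT = 39.10 K.
COP_Carnot = T_C/ΔT = 293.15/39.10 = 7.497.
Q̇_max = COP_Carnot × Ẇ = 7.497 × 5.770 hp = 43.26 hp = 32.26 kW.

32 kW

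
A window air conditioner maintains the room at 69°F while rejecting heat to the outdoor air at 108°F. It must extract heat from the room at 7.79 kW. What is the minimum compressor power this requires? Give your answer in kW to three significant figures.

0.575 kW

In absolute terms T_C = 293.71 K and T_H = 315.37 K, so ΔT = 21.67 K.
COP_Carnot = T_C/ΔT = 293.71/21.67 = 13.56.
Ẇ_min = Q̇/COP_Carnot = 7.790/13.56 = 0.5747 kW.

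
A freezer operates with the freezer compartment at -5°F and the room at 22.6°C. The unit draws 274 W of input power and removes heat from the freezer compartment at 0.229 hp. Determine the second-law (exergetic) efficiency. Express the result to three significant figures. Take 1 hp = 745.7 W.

0.106

Converting, Q̇_C = 0.2290 hp = 170.8 W, so COP_actual = Q̇_C/Ẇ = 170.8/274.0 = 0.6232.
In absolute terms T_C = 252.59 K and T_H = 295.75 K, so ΔT = 43.16 K.
COP_Carnot = T_C/ΔT = 252.59/43.16 = 5.853.
η_II = COP_actual/COP_Carnot = 0.6232/5.853 = 0.1065.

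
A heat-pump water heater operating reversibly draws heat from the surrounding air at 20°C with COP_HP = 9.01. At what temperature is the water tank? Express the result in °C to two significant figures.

57 °C

COP_HP = T_H/(T_H − T_C) rearranges to T_H = COP·T_C/(COP − 1).
With T_C = 293.15 K, T_H = 9.01 × 293.15/8.010 = 329.75 K.
Converting, 329.75 K = 56.60°C.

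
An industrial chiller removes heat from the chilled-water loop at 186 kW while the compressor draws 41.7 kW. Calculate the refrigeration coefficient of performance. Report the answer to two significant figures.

4.5

The first law gives Q̇_H = Q̇_C + Ẇ, so the three rates are Q̇_C = 186.0, Q̇_H = 227.7, Ẇ = 41.70 kW.
COP_R = Q̇_C/Ẇ = 186.0/41.70 = 4.460.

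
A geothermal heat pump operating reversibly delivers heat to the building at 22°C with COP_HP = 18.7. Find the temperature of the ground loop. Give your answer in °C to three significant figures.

COP_HP = T_H/(T_H − T_C) gives T_H − T_C = T_H/COP.
With T_H = 295.15 K, T_C = 295.15 × (1 − 1/18.7) = 279.37 K.
Converting, 279.37 K = 6.22°C.

6.22 °C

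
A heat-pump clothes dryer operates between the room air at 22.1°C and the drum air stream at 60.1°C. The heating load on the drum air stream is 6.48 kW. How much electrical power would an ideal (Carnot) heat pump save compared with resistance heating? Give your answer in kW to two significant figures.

5.7 kW

In absolute terms T_C = 295.25 K and T_H = 333.25 K, so ΔT = 38.00 K.
COP_Carnot = T_H/ΔT = 333.25/38.00 = 8.770.
Resistance heating needs Ẇ_res = Q̇_H = 6.480 kW; the reversible heat pump needs only Ẇ_hp = Q̇_H/COP = 0.7389 kW.
Saving = 6.480 − 0.7389 = 5.741 kW.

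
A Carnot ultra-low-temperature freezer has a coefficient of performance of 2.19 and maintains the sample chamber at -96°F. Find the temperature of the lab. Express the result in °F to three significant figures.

COP_R = T_C/(T_H − T_C) gives T_H − T_C = T_C/COP.
With T_C = 202.04 K, T_H = 202.04 × (1 + 1/2.19) = 294.29 K.
Converting, 294.29 K = 70.06°F.

70.1 °F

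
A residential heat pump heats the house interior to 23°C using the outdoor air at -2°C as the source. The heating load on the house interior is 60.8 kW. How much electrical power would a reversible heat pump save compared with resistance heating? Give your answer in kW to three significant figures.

In absolute terms T_C = 271.15 K and T_H = 296.15 K, so ΔT = 25.00 K.
COP_Carnot = T_H/ΔT = 296.15/25.00 = 11.85.
Resistance heating needs Ẇ_res = Q̇_H = 60.80 kW; the reversible heat pump needs only Ẇ_hp = Q̇_H/COP = 5.133 kW.
Saving = 60.80 − 5.133 = 55.67 kW.

55.7 kW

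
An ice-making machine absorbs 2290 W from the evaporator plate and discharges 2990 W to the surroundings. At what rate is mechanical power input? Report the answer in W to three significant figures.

700 W

For a cyclic device the first law requires Q̇_H = Q̇_C + Ẇ.
Ẇ = Q̇_H − Q̇_C = 700.0 W.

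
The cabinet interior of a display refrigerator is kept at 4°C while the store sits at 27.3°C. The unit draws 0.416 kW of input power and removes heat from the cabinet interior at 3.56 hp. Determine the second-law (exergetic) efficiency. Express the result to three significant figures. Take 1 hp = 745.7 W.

0.536

Converting, Q̇_C = 3.560 hp = 2.655 kW, so COP_actual = Q̇_C/Ẇ = 2.655/0.4160 = 6.381.
In absolute terms T_C = 277.15 K and T_H = 300.45 K, so ΔT = 23.30 K.
COP_Carnot = T_C/ΔT = 277.15/23.30 = 11.89.
η_II = COP_actual/COP_Carnot = 6.381/11.89 = 0.5365.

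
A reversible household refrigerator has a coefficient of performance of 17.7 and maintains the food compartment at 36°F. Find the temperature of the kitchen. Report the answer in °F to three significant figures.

64.0 °F

COP_R = T_C/(T_H − T_C) gives T_H − T_C = T_C/COP.
With T_C = 275.37 K, T_H = 275.37 × (1 + 1/17.7) = 290.93 K.
Converting, 290.93 K = 64.00°F.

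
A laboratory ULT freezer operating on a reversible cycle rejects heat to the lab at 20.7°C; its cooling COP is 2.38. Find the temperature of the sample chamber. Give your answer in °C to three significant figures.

For a Carnot refrigerator COP_R = T_C/(T_H − T_C), so T_C = COP·T_H/(1 + COP).
With T_H = 293.85 K, T_C = 2.38 × 293.85/3.380 = 206.91 K.
Converting, 206.91 K = -66.24°C.

-66.2 °C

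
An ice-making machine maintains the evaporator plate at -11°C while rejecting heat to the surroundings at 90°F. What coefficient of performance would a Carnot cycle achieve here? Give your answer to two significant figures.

In absolute terms T_C = 262.15 K and T_H = 305.37 K, so ΔT = 43.22 K.
For a reversible cycle, COP_Carnot = T_C/ΔT = 262.15/43.22 = 6.065.

6.1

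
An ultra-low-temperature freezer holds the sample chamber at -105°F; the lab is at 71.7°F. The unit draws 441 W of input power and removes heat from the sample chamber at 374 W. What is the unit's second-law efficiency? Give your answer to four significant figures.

0.4225

COP_actual = Q̇_C/Ẇ = 374.0/441.0 = 0.8481.
In absolute terms T_C = 197.04 K and T_H = 295.21 K, so ΔT = 98.17 K.
COP_Carnot = T_C/ΔT = 197.04/98.17 = 2.007.
η_II = COP_actual/COP_Carnot = 0.8481/2.007 = 0.4225.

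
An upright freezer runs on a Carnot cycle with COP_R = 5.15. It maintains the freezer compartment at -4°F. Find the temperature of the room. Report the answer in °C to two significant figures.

29 °C

COP_R = T_C/(T_H − T_C) gives T_H − T_C = T_C/COP.
With T_C = 253.15 K, T_H = 253.15 × (1 + 1/5.15) = 302.31 K.
Converting, 302.31 K = 29.16°C.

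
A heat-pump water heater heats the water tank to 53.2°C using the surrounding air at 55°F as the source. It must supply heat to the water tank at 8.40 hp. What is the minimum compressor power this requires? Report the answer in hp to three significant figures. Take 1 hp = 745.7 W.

In absolute terms T_C = 285.93 K and T_H = 326.35 K, so ΔT = 40.42 K.
COP_Carnot = T_H/ΔT = 326.35/40.42 = 8.074.
Ẇ_min = Q̇/COP_Carnot = 8.400/8.074 = 1.040 hp.

1.04 hp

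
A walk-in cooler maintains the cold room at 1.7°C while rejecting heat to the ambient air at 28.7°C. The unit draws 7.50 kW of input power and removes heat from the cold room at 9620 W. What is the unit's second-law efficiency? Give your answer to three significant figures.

Converting, Q̇_C = 9620 W = 9.620 kW, so COP_actual = Q̇_C/Ẇ = 9.620/7.500 = 1.283.
In absolute terms T_C = 274.85 K and T_H = 301.85 K, so ΔT = 27.00 K.
COP_Carnot = T_C/ΔT = 274.85/27.00 = 10.18.
η_II = COP_actual/COP_Carnot = 1.283/10.18 = 0.1260.

0.126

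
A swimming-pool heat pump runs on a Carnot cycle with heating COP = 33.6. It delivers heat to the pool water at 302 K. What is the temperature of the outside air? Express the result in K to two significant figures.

COP_HP = T_H/(T_H − T_C) gives T_H − T_C = T_H/COP.
With T_H = 302.00 K, T_C = 302.00 × (1 − 1/33.6) = 293.01 K.

290 K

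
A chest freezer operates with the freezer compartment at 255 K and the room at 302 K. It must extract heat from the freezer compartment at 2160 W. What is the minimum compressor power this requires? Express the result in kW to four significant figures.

0.3981 kW

The reservoir spacing is ΔT = 302 − 255 = 47.00 K.
COP_Carnot = T_C/ΔT = 255.00/47.00 = 5.426.
Ẇ_min = Q̇/COP_Carnot = 2160/5.426 = 398.1 W = 0.3981 kW.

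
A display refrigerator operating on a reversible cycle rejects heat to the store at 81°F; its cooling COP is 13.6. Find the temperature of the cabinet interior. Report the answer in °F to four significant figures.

43.97 °F

For a Carnot refrigerator COP_R = T_C/(T_H − T_C), so T_C = COP·T_H/(1 + COP).
With T_H = 300.37 K, T_C = 13.6 × 300.37/14.60 = 279.80 K.
Converting, 279.80 K = 43.97°F.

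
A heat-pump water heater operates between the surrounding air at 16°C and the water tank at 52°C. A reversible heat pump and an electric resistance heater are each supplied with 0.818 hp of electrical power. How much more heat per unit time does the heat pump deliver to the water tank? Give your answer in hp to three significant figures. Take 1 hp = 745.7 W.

In absolute terms T_C = 289.15 K and T_H = 325.15 K, so ΔT = 36.00 K.
COP_Carnot = T_H/ΔT = 325.15/36.00 = 9.032.
The heat pump delivers Q̇_H = COP × Ẇ = 7.388 hp; the resistance heater delivers Ẇ = 0.8180 hp.
Extra = (COP − 1)·Ẇ = 6.570 hp.

6.57 hp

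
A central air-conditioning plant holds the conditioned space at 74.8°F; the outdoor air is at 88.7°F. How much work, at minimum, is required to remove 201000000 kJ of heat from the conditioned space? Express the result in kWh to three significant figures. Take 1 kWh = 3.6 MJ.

In absolute terms T_C = 296.93 K and T_H = 304.65 K, so ΔT = 7.722 K.
The reversible limit is COP_R = T_C/ΔT = 38.45, so W_min = Q_C/COP = Q_C·ΔT/T_C.
W_min = 201000000 × 7.722/296.93 = 5227000 kJ = 1452 kWh.

1450 kWh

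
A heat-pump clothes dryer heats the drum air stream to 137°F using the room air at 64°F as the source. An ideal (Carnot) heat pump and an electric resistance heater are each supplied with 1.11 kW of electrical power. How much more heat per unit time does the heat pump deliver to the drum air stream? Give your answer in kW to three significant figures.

7.96 kW

In absolute terms T_C = 290.93 K and T_H = 331.48 K, so ΔT = 40.56 K.
COP_Carnot = T_H/ΔT = 331.48/40.56 = 8.174.
The heat pump delivers Q̇_H = COP × Ẇ = 9.073 kW; the resistance heater delivers Ẇ = 1.110 kW.
Extra = (COP − 1)·Ẇ = 7.963 kW.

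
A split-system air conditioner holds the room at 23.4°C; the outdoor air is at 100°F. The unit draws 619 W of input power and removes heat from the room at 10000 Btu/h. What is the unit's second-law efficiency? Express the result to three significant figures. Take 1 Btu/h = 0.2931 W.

Converting, Q̇_C = 10000 Btu/h = 2931 W, so COP_actual = Q̇_C/Ẇ = 2931/619.0 = 4.735.
In absolute terms T_C = 296.55 K and T_H = 310.93 K, so ΔT = 14.38 K.
COP_Carnot = T_C/ΔT = 296.55/14.38 = 20.63.
η_II = COP_actual/COP_Carnot = 4.735/20.63 = 0.2296.

0.230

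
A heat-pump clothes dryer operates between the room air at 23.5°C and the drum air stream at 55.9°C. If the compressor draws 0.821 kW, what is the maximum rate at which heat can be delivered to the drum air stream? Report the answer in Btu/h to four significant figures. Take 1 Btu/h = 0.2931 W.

28450 Btu/h

In absolute terms T_C = 296.65 K and T_H = 329.05 K, so ΔT = 32.40 K.
COP_Carnot = T_H/ΔT = 329.05/32.40 = 10.16.
Q̇_max = COP_Carnot × Ẇ = 10.16 × 0.8210 kW = 8.338 kW = 28450 Btu/h.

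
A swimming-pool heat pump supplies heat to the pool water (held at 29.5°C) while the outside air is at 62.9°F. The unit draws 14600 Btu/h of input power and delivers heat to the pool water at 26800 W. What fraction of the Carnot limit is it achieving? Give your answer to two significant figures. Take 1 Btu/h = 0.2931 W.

0.26

Converting, Q̇_H = 26800 W = 91440 Btu/h, so COP_actual = Q̇_H/Ẇ = 91440/14600 = 6.263.
In absolute terms T_C = 290.32 K and T_H = 302.65 K, so ΔT = 12.33 K.
COP_Carnot = T_H/ΔT = 302.65/12.33 = 24.54.
η_II = COP_actual/COP_Carnot = 6.263/24.54 = 0.2552.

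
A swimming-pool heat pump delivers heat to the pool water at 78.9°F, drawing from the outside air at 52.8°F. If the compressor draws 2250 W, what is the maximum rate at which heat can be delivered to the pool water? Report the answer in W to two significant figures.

46000 W

In absolute terms T_C = 284.71 K and T_H = 299.21 K, so ΔT = 14.50 K.
COP_Carnot = T_H/ΔT = 299.21/14.50 = 20.63.
Q̇_max = COP_Carnot × Ẇ = 20.63 × 2250 W = 46430 W.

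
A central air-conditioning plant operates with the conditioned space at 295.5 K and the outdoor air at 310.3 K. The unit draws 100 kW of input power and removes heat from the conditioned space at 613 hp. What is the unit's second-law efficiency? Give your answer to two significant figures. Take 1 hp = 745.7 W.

Converting, Q̇_C = 613.0 hp = 457.1 kW, so COP_actual = Q̇_C/Ẇ = 457.1/100.0 = 4.571.
The reservoir spacing is ΔT = 310.3 − 295.5 = 14.80 K.
COP_Carnot = T_C/ΔT = 295.50/14.80 = 19.97.
η_II = COP_actual/COP_Carnot = 4.571/19.97 = 0.2289.

0.23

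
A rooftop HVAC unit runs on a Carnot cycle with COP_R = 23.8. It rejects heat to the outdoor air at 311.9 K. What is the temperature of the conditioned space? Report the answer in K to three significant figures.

For a Carnot refrigerator COP_R = T_C/(T_H − T_C), so T_C = COP·T_H/(1 + COP).
With T_H = 311.90 K, T_C = 23.8 × 311.90/24.80 = 299.32 K.

299 K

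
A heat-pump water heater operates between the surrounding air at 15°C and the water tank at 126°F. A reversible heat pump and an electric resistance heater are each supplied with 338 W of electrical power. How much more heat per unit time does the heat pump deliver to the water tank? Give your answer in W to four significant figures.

2617 W

In absolute terms T_C = 288.15 K and T_H = 325.37 K, so ΔT = 37.22 K.
COP_Carnot = T_H/ΔT = 325.37/37.22 = 8.741.
The heat pump delivers Q̇_H = COP × Ẇ = 2955 W; the resistance heater delivers Ẇ = 338.0 W.
Extra = (COP − 1)·Ẇ = 2617 W.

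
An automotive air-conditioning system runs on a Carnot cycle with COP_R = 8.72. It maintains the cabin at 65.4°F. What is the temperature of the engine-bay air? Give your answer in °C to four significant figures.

52.01 °C

COP_R = T_C/(T_H − T_C) gives T_H − T_C = T_C/COP.
With T_C = 291.71 K, T_H = 291.71 × (1 + 1/8.72) = 325.16 K.
Converting, 325.16 K = 52.01°C.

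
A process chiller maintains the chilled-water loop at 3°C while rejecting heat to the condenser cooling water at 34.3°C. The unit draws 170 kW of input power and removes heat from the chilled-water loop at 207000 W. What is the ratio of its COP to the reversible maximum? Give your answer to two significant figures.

0.14

Converting, Q̇_C = 207000 W = 207.0 kW, so COP_actual = Q̇_C/Ẇ = 207.0/170.0 = 1.218.
In absolute terms T_C = 276.15 K and T_H = 307.45 K, so ΔT = 31.30 K.
COP_Carnot = T_C/ΔT = 276.15/31.30 = 8.823.
η_II = COP_actual/COP_Carnot = 1.218/8.823 = 0.1380.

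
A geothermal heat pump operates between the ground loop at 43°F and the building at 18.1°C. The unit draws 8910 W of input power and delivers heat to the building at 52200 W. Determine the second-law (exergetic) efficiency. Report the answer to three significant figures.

COP_actual = Q̇_H/Ẇ = 52200/8910 = 5.859.
In absolute terms T_C = 279.26 K and T_H = 291.25 K, so ΔT = 11.99 K.
COP_Carnot = T_H/ΔT = 291.25/11.99 = 24.29.
η_II = COP_actual/COP_Carnot = 5.859/24.29 = 0.2412.

0.241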